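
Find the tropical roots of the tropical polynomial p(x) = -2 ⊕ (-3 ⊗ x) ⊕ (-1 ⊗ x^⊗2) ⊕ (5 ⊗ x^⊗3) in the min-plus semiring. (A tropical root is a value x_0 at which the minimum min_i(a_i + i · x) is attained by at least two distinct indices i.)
Roots: {-6, -2, 1}

Each tropical root is a break point of the lower envelope of the lines y = a_i + i · x (there are 4 lines, with slopes 0, 1, ..., 3). Only the lines that attain the minimum somewhere contribute to roots; other lines are dominated. Here the surviving (envelope) indices are i = 3, i = 2, i = 1, i = 0.
Intersections between consecutive envelope lines give the roots: for adjacent envelope indices i < j the intersection is x = (a_i − a_j) / (j − i). Reading off the sorted break points: {-6, -2, 1}.
Verification: at each break x_0, at least two indices attain the minimum of min_i(a_i + i · x_0).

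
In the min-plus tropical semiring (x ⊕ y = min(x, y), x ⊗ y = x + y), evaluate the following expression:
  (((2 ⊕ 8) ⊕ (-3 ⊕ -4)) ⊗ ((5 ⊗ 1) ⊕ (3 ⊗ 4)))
(((2 ⊕ 8) ⊕ (-3 ⊕ -4)) ⊗ ((5 ⊗ 1) ⊕ (3 ⊗ 4))) = 2

Expand innermost to outermost. Recall ⊕ takes the minimum of its arguments and ⊗ takes their sum. Working out the expression (((2 ⊕ 8) ⊕ (-3 ⊕ -4)) ⊗ ((5 ⊗ 1) ⊕ (3 ⊗ 4))) gives 2.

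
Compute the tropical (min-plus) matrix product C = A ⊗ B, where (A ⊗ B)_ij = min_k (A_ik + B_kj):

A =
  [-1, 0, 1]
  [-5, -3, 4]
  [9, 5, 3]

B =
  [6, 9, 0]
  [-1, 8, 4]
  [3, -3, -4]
A ⊗ B =
  [-1, -2, -3]
  [-4, 1, -5]
  [4, 0, -1]

Apply the min-plus product entry-by-entry:
  C[0][0] = min over k of (A[0][0] + B[0][0] = -1 + 6 = 5, A[0][1] + B[1][0] = 0 + -1 = -1, A[0][2] + B[2][0] = 1 + 3 = 4) = -1 (attained at k = 1)
  C[0][1] = min over k of (A[0][0] + B[0][1] = -1 + 9 = 8, A[0][1] + B[1][1] = 0 + 8 = 8, A[0][2] + B[2][1] = 1 + -3 = -2) = -2 (attained at k = 2)
  C[0][2] = min over k of (A[0][0] + B[0][2] = -1 + 0 = -1, A[0][1] + B[1][2] = 0 + 4 = 4, A[0][2] + B[2][2] = 1 + -4 = -3) = -3 (attained at k = 2)
  C[1][0] = min over k of (A[1][0] + B[0][0] = -5 + 6 = 1, A[1][1] + B[1][0] = -3 + -1 = -4, A[1][2] + B[2][0] = 4 + 3 = 7) = -4 (attained at k = 1)
  C[1][1] = min over k of (A[1][0] + B[0][1] = -5 + 9 = 4, A[1][1] + B[1][1] = -3 + 8 = 5, A[1][2] + B[2][1] = 4 + -3 = 1) = 1 (attained at k = 2)
  C[1][2] = min over k of (A[1][0] + B[0][2] = -5 + 0 = -5, A[1][1] + B[1][2] = -3 + 4 = 1, A[1][2] + B[2][2] = 4 + -4 = 0) = -5 (attained at k = 0)
  C[2][0] = min over k of (A[2][0] + B[0][0] = 9 + 6 = 15, A[2][1] + B[1][0] = 5 + -1 = 4, A[2][2] + B[2][0] = 3 + 3 = 6) = 4 (attained at k = 1)
  C[2][1] = min over k of (A[2][0] + B[0][1] = 9 + 9 = 18, A[2][1] + B[1][1] = 5 + 8 = 13, A[2][2] + B[2][1] = 3 + -3 = 0) = 0 (attained at k = 2)
  C[2][2] = min over k of (A[2][0] + B[0][2] = 9 + 0 = 9, A[2][1] + B[1][2] = 5 + 4 = 9, A[2][2] + B[2][2] = 3 + -4 = -1) = -1 (attained at k = 2)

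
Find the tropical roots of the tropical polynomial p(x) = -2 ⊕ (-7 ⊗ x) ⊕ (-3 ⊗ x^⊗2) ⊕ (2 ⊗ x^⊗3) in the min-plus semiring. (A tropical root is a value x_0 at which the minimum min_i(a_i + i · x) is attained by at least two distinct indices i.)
Roots: {-5, -4, 5}

Each tropical root is a break point of the lower envelope of the lines y = a_i + i · x (there are 4 lines, with slopes 0, 1, ..., 3). Only the lines that attain the minimum somewhere contribute to roots; other lines are dominated. Here the surviving (envelope) indices are i = 3, i = 2, i = 1, i = 0.
Intersections between consecutive envelope lines give the roots: for adjacent envelope indices i < j the intersection is x = (a_i − a_j) / (j − i). Reading off the sorted break points: {-5, -4, 5}.
Verification: at each break x_0, at least two indices attain the minimum of min_i(a_i + i · x_0).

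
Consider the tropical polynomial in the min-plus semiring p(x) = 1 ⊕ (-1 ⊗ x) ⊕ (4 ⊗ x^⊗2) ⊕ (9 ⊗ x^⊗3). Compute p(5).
p(5) = 1

A tropical monomial a ⊗ x^⊗i evaluates to a + i · x. Evaluating each term at x = 5:
  Term 0 contributes 1 + 0 · 5 = 1
  Term 1 contributes -1 + 1 · 5 = 4
  Term 2 contributes 4 + 2 · 5 = 14
  Term 3 contributes 9 + 3 · 5 = 24
p(5) = ⊕ of these = min[1, 4, 14, 24] = 1.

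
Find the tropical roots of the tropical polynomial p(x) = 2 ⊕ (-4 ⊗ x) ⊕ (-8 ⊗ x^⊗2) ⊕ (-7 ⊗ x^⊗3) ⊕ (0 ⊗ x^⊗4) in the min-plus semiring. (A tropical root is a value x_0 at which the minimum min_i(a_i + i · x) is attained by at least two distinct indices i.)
Roots: {-7, -1, 4, 6}

Each tropical root is a break point of the lower envelope of the lines y = a_i + i · x (there are 5 lines, with slopes 0, 1, ..., 4). Only the lines that attain the minimum somewhere contribute to roots; other lines are dominated. Here the surviving (envelope) indices are i = 4, i = 3, i = 2, i = 1, i = 0.
Intersections between consecutive envelope lines give the roots: for adjacent envelope indices i < j the intersection is x = (a_i − a_j) / (j − i). Reading off the sorted break points: {-7, -1, 4, 6}.
Verification: at each break x_0, at least two indices attain the minimum of min_i(a_i + i · x_0).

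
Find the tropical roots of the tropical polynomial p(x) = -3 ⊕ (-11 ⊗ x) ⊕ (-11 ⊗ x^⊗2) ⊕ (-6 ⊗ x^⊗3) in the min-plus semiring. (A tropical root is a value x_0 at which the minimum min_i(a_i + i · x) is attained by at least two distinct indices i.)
Roots: {-5, 0, 8}

Each tropical root is a break point of the lower envelope of the lines y = a_i + i · x (there are 4 lines, with slopes 0, 1, ..., 3). Only the lines that attain the minimum somewhere contribute to roots; other lines are dominated. Here the surviving (envelope) indices are i = 3, i = 2, i = 1, i = 0.
Intersections between consecutive envelope lines give the roots: for adjacent envelope indices i < j the intersection is x = (a_i − a_j) / (j − i). Reading off the sorted break points: {-5, 0, 8}.
Verification: at each break x_0, at least two indices attain the minimum of min_i(a_i + i · x_0).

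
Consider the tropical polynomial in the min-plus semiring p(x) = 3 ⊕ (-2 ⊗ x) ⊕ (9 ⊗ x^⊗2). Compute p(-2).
p(-2) = -4

A tropical monomial a ⊗ x^⊗i evaluates to a + i · x. Evaluating each term at x = -2:
  Term 0 contributes 3 + 0 · -2 = 3
  Term 1 contributes -2 + 1 · -2 = -4
  Term 2 contributes 9 + 2 · -2 = 5
p(-2) = ⊕ of these = min[3, -4, 5] = -4.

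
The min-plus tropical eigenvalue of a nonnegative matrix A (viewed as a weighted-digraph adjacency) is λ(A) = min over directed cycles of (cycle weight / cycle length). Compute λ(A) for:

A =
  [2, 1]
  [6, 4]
λ(A) = 2

Enumerate directed cycles and compute their means (weight / length). Sample:
  cycle 0 → 0: weight = 2, length = 1, mean = 2/1 ≈ 2.000
  cycle 1 → 1: weight = 4, length = 1, mean = 4/1 ≈ 4.000
  cycle 0 → 1 → 0: weight = 7, length = 2, mean = 7/2 ≈ 3.500
  cycle 1 → 0 → 1: weight = 7, length = 2, mean = 7/2 ≈ 3.500
Minimum mean = 2.000, attained e.g. along the cycle 0 → 0 with weight 2 and length 1. So λ(A) = 2/1 = 2.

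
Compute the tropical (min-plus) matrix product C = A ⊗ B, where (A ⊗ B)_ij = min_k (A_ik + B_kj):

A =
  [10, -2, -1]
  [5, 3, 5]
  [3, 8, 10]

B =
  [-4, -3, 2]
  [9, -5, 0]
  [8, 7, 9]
A ⊗ B =
  [6, -7, -2]
  [1, -2, 3]
  [-1, 0, 5]

Apply the min-plus product entry-by-entry:
  C[0][0] = min over k of (A[0][0] + B[0][0] = 10 + -4 = 6, A[0][1] + B[1][0] = -2 + 9 = 7, A[0][2] + B[2][0] = -1 + 8 = 7) = 6 (attained at k = 0)
  C[0][1] = min over k of (A[0][0] + B[0][1] = 10 + -3 = 7, A[0][1] + B[1][1] = -2 + -5 = -7, A[0][2] + B[2][1] = -1 + 7 = 6) = -7 (attained at k = 1)
  C[0][2] = min over k of (A[0][0] + B[0][2] = 10 + 2 = 12, A[0][1] + B[1][2] = -2 + 0 = -2, A[0][2] + B[2][2] = -1 + 9 = 8) = -2 (attained at k = 1)
  C[1][0] = min over k of (A[1][0] + B[0][0] = 5 + -4 = 1, A[1][1] + B[1][0] = 3 + 9 = 12, A[1][2] + B[2][0] = 5 + 8 = 13) = 1 (attained at k = 0)
  C[1][1] = min over k of (A[1][0] + B[0][1] = 5 + -3 = 2, A[1][1] + B[1][1] = 3 + -5 = -2, A[1][2] + B[2][1] = 5 + 7 = 12) = -2 (attained at k = 1)
  C[1][2] = min over k of (A[1][0] + B[0][2] = 5 + 2 = 7, A[1][1] + B[1][2] = 3 + 0 = 3, A[1][2] + B[2][2] = 5 + 9 = 14) = 3 (attained at k = 1)
  C[2][0] = min over k of (A[2][0] + B[0][0] = 3 + -4 = -1, A[2][1] + B[1][0] = 8 + 9 = 17, A[2][2] + B[2][0] = 10 + 8 = 18) = -1 (attained at k = 0)
  C[2][1] = min over k of (A[2][0] + B[0][1] = 3 + -3 = 0, A[2][1] + B[1][1] = 8 + -5 = 3, A[2][2] + B[2][1] = 10 + 7 = 17) = 0 (attained at k = 0)
  C[2][2] = min over k of (A[2][0] + B[0][2] = 3 + 2 = 5, A[2][1] + B[1][2] = 8 + 0 = 8, A[2][2] + B[2][2] = 10 + 9 = 19) = 5 (attained at k = 0)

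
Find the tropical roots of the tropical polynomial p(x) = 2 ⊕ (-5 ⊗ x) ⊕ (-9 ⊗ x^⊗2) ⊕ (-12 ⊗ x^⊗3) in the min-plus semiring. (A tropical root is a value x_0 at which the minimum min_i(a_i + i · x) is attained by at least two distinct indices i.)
Roots: {3, 4, 7}

Each tropical root is a break point of the lower envelope of the lines y = a_i + i · x (there are 4 lines, with slopes 0, 1, ..., 3). Only the lines that attain the minimum somewhere contribute to roots; other lines are dominated. Here the surviving (envelope) indices are i = 3, i = 2, i = 1, i = 0.
Intersections between consecutive envelope lines give the roots: for adjacent envelope indices i < j the intersection is x = (a_i − a_j) / (j − i). Reading off the sorted break points: {3, 4, 7}.
Verification: at each break x_0, at least two indices attain the minimum of min_i(a_i + i · x_0).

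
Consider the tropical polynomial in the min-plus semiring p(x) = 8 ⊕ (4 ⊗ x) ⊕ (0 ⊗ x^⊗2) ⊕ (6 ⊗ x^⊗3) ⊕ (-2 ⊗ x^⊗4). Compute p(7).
p(7) = 8

A tropical monomial a ⊗ x^⊗i evaluates to a + i · x. Evaluating each term at x = 7:
  Term 0 contributes 8 + 0 · 7 = 8
  Term 1 contributes 4 + 1 · 7 = 11
  Term 2 contributes 0 + 2 · 7 = 14
  Term 3 contributes 6 + 3 · 7 = 27
  Term 4 contributes -2 + 4 · 7 = 26
p(7) = ⊕ of these = min[8, 11, 14, 27, 26] = 8.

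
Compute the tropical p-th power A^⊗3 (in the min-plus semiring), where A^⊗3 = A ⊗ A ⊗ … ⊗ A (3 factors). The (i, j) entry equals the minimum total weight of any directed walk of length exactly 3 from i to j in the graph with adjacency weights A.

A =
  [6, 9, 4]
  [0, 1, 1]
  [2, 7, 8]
A^⊗3 =
  [10, 11, 10]
  [2, 3, 3]
  [8, 9, 9]

Each entry (A^⊗3)_ij equals the minimum over all length-3 walks i = v_0 → v_1 → … → v_3 = j of Σ_t A[v_t][v_{t+1}]. For example, for (i, j) = (0, 2) we minimise over 9 possible intermediate vertex sequences; the minimum is 10, attained along the walk 0 → 2 → 0 → 2.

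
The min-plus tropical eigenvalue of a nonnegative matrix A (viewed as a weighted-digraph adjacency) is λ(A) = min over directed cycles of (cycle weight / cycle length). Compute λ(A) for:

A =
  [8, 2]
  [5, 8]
λ(A) = 7/2

Enumerate directed cycles and compute their means (weight / length). Sample:
  cycle 0 → 0: weight = 8, length = 1, mean = 8/1 ≈ 8.000
  cycle 1 → 1: weight = 8, length = 1, mean = 8/1 ≈ 8.000
  cycle 0 → 1 → 0: weight = 7, length = 2, mean = 7/2 ≈ 3.500
  cycle 1 → 0 → 1: weight = 7, length = 2, mean = 7/2 ≈ 3.500
Minimum mean = 3.500, attained e.g. along the cycle 0 → 1 → 0 with weight 7 and length 2. So λ(A) = 7/2 = 7/2.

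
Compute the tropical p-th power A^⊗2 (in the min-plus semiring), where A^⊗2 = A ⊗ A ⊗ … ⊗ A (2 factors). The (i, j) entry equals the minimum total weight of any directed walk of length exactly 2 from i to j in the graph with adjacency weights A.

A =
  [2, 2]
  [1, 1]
A^⊗2 =
  [3, 3]
  [2, 2]

Each entry (A^⊗2)_ij equals the minimum over all length-2 walks i = v_0 → v_1 → … → v_2 = j of Σ_t A[v_t][v_{t+1}]. For example, for (i, j) = (0, 1) we minimise over 2 possible intermediate vertex sequences; the minimum is 3, attained along the walk 0 → 1 → 1.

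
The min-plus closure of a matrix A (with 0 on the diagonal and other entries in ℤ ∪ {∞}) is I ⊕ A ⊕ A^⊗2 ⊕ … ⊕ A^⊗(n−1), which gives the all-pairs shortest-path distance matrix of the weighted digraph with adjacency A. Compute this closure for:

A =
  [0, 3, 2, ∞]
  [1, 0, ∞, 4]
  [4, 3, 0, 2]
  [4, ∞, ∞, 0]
Closure =
  [0, 3, 2, 4]
  [1, 0, 3, 4]
  [4, 3, 0, 2]
  [4, 7, 6, 0]

This is the Floyd-Warshall all-pairs shortest-path computation. For each intermediate vertex k = 0, 1, …, 3, update dist[i][j] ← min(dist[i][j], dist[i][k] + dist[k][j]). The final matrix gives, for each (i, j), the minimum total weight of any directed path from i to j (possibly empty when i = j).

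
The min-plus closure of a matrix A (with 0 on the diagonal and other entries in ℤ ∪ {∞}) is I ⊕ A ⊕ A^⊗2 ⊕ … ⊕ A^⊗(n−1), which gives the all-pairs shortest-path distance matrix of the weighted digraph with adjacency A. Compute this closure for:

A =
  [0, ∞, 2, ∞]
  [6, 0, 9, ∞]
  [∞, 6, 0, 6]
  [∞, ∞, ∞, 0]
Closure =
  [0, 8, 2, 8]
  [6, 0, 8, 14]
  [12, 6, 0, 6]
  [∞, ∞, ∞, 0]

This is the Floyd-Warshall all-pairs shortest-path computation. For each intermediate vertex k = 0, 1, …, 3, update dist[i][j] ← min(dist[i][j], dist[i][k] + dist[k][j]). The final matrix gives, for each (i, j), the minimum total weight of any directed path from i to j (possibly empty when i = j).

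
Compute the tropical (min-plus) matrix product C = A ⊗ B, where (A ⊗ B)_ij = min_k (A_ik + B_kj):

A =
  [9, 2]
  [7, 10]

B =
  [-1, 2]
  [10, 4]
A ⊗ B =
  [8, 6]
  [6, 9]

Apply the min-plus product entry-by-entry:
  C[0][0] = min over k of (A[0][0] + B[0][0] = 9 + -1 = 8, A[0][1] + B[1][0] = 2 + 10 = 12) = 8 (attained at k = 0)
  C[0][1] = min over k of (A[0][0] + B[0][1] = 9 + 2 = 11, A[0][1] + B[1][1] = 2 + 4 = 6) = 6 (attained at k = 1)
  C[1][0] = min over k of (A[1][0] + B[0][0] = 7 + -1 = 6, A[1][1] + B[1][0] = 10 + 10 = 20) = 6 (attained at k = 0)
  C[1][1] = min over k of (A[1][0] + B[0][1] = 7 + 2 = 9, A[1][1] + B[1][1] = 10 + 4 = 14) = 9 (attained at k = 0)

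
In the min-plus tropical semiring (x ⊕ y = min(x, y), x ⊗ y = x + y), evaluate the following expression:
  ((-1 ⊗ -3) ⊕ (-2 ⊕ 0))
((-1 ⊗ -3) ⊕ (-2 ⊕ 0)) = -4

Expand innermost to outermost. Recall ⊕ takes the minimum of its arguments and ⊗ takes their sum. Working out the expression ((-1 ⊗ -3) ⊕ (-2 ⊕ 0)) gives -4.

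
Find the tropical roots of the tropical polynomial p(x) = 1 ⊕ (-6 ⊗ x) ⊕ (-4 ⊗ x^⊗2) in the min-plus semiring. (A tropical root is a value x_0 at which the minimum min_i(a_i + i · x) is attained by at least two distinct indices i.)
Roots: {-2, 7}

Each tropical root is a break point of the lower envelope of the lines y = a_i + i · x (there are 3 lines, with slopes 0, 1, ..., 2). Only the lines that attain the minimum somewhere contribute to roots; other lines are dominated. Here the surviving (envelope) indices are i = 2, i = 1, i = 0.
Intersections between consecutive envelope lines give the roots: for adjacent envelope indices i < j the intersection is x = (a_i − a_j) / (j − i). Reading off the sorted break points: {-2, 7}.
Verification: at each break x_0, at least two indices attain the minimum of min_i(a_i + i · x_0).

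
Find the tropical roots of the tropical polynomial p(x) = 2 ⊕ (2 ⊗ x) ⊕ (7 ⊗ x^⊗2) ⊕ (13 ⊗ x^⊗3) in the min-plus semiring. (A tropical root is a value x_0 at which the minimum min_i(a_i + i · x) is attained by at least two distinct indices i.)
Roots: {-6, -5, 0}

Each tropical root is a break point of the lower envelope of the lines y = a_i + i · x (there are 4 lines, with slopes 0, 1, ..., 3). Only the lines that attain the minimum somewhere contribute to roots; other lines are dominated. Here the surviving (envelope) indices are i = 3, i = 2, i = 1, i = 0.
Intersections between consecutive envelope lines give the roots: for adjacent envelope indices i < j the intersection is x = (a_i − a_j) / (j − i). Reading off the sorted break points: {-6, -5, 0}.
Verification: at each break x_0, at least two indices attain the minimum of min_i(a_i + i · x_0).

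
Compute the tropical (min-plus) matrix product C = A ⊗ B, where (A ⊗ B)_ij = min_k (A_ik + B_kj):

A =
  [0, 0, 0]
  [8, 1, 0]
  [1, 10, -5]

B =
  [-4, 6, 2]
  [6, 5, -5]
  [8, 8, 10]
A ⊗ B =
  [-4, 5, -5]
  [4, 6, -4]
  [-3, 3, 3]

Apply the min-plus product entry-by-entry:
  C[0][0] = min over k of (A[0][0] + B[0][0] = 0 + -4 = -4, A[0][1] + B[1][0] = 0 + 6 = 6, A[0][2] + B[2][0] = 0 + 8 = 8) = -4 (attained at k = 0)
  C[0][1] = min over k of (A[0][0] + B[0][1] = 0 + 6 = 6, A[0][1] + B[1][1] = 0 + 5 = 5, A[0][2] + B[2][1] = 0 + 8 = 8) = 5 (attained at k = 1)
  C[0][2] = min over k of (A[0][0] + B[0][2] = 0 + 2 = 2, A[0][1] + B[1][2] = 0 + -5 = -5, A[0][2] + B[2][2] = 0 + 10 = 10) = -5 (attained at k = 1)
  C[1][0] = min over k of (A[1][0] + B[0][0] = 8 + -4 = 4, A[1][1] + B[1][0] = 1 + 6 = 7, A[1][2] + B[2][0] = 0 + 8 = 8) = 4 (attained at k = 0)
  C[1][1] = min over k of (A[1][0] + B[0][1] = 8 + 6 = 14, A[1][1] + B[1][1] = 1 + 5 = 6, A[1][2] + B[2][1] = 0 + 8 = 8) = 6 (attained at k = 1)
  C[1][2] = min over k of (A[1][0] + B[0][2] = 8 + 2 = 10, A[1][1] + B[1][2] = 1 + -5 = -4, A[1][2] + B[2][2] = 0 + 10 = 10) = -4 (attained at k = 1)
  C[2][0] = min over k of (A[2][0] + B[0][0] = 1 + -4 = -3, A[2][1] + B[1][0] = 10 + 6 = 16, A[2][2] + B[2][0] = -5 + 8 = 3) = -3 (attained at k = 0)
  C[2][1] = min over k of (A[2][0] + B[0][1] = 1 + 6 = 7, A[2][1] + B[1][1] = 10 + 5 = 15, A[2][2] + B[2][1] = -5 + 8 = 3) = 3 (attained at k = 2)
  C[2][2] = min over k of (A[2][0] + B[0][2] = 1 + 2 = 3, A[2][1] + B[1][2] = 10 + -5 = 5, A[2][2] + B[2][2] = -5 + 10 = 5) = 3 (attained at k = 0)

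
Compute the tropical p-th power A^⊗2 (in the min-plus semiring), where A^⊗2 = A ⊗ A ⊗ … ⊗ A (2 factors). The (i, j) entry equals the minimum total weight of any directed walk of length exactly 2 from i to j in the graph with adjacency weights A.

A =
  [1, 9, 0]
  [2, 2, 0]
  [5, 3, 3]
A^⊗2 =
  [2, 3, 1]
  [3, 3, 2]
  [5, 5, 3]

Each entry (A^⊗2)_ij equals the minimum over all length-2 walks i = v_0 → v_1 → … → v_2 = j of Σ_t A[v_t][v_{t+1}]. For example, for (i, j) = (0, 2) we minimise over 3 possible intermediate vertex sequences; the minimum is 1, attained along the walk 0 → 0 → 2.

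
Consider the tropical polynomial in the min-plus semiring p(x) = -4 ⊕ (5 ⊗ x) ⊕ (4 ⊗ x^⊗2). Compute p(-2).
p(-2) = -4

A tropical monomial a ⊗ x^⊗i evaluates to a + i · x. Evaluating each term at x = -2:
  Term 0 contributes -4 + 0 · -2 = -4
  Term 1 contributes 5 + 1 · -2 = 3
  Term 2 contributes 4 + 2 · -2 = 0
p(-2) = ⊕ of these = min[-4, 3, 0] = -4.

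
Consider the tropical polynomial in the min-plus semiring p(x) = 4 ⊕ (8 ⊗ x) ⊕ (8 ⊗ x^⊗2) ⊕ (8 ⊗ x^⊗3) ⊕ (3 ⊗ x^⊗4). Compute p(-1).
p(-1) = -1

A tropical monomial a ⊗ x^⊗i evaluates to a + i · x. Evaluating each term at x = -1:
  Term 0 contributes 4 + 0 · -1 = 4
  Term 1 contributes 8 + 1 · -1 = 7
  Term 2 contributes 8 + 2 · -1 = 6
  Term 3 contributes 8 + 3 · -1 = 5
  Term 4 contributes 3 + 4 · -1 = -1
p(-1) = ⊕ of these = min[4, 7, 6, 5, -1] = -1.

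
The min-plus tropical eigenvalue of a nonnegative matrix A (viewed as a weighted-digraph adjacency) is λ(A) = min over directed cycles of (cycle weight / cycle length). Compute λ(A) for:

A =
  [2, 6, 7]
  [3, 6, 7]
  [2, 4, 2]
λ(A) = 2

Enumerate directed cycles and compute their means (weight / length). Sample:
  cycle 0 → 0: weight = 2, length = 1, mean = 2/1 ≈ 2.000
  cycle 1 → 1: weight = 6, length = 1, mean = 6/1 ≈ 6.000
  cycle 2 → 2: weight = 2, length = 1, mean = 2/1 ≈ 2.000
  cycle 0 → 1 → 0: weight = 9, length = 2, mean = 9/2 ≈ 4.500
  cycle 0 → 2 → 0: weight = 9, length = 2, mean = 9/2 ≈ 4.500
  cycle 1 → 0 → 1: weight = 9, length = 2, mean = 9/2 ≈ 4.500
Minimum mean = 2.000, attained e.g. along the cycle 0 → 0 with weight 2 and length 1. So λ(A) = 2/1 = 2.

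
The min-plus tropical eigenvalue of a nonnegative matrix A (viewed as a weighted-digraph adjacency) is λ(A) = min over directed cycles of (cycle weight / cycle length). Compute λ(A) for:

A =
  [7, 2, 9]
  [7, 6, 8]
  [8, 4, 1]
λ(A) = 1

Enumerate directed cycles and compute their means (weight / length). Sample:
  cycle 0 → 0: weight = 7, length = 1, mean = 7/1 ≈ 7.000
  cycle 1 → 1: weight = 6, length = 1, mean = 6/1 ≈ 6.000
  cycle 2 → 2: weight = 1, length = 1, mean = 1/1 ≈ 1.000
  cycle 0 → 1 → 0: weight = 9, length = 2, mean = 9/2 ≈ 4.500
  cycle 0 → 2 → 0: weight = 17, length = 2, mean = 17/2 ≈ 8.500
  cycle 1 → 0 → 1: weight = 9, length = 2, mean = 9/2 ≈ 4.500
Minimum mean = 1.000, attained e.g. along the cycle 2 → 2 with weight 1 and length 1. So λ(A) = 1/1 = 1.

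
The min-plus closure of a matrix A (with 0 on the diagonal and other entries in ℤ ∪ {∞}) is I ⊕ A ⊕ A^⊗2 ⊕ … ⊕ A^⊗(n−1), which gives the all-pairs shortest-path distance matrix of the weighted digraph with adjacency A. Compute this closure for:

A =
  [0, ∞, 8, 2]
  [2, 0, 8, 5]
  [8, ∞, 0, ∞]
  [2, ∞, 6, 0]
Closure =
  [0, ∞, 8, 2]
  [2, 0, 8, 4]
  [8, ∞, 0, 10]
  [2, ∞, 6, 0]

This is the Floyd-Warshall all-pairs shortest-path computation. For each intermediate vertex k = 0, 1, …, 3, update dist[i][j] ← min(dist[i][j], dist[i][k] + dist[k][j]). The final matrix gives, for each (i, j), the minimum total weight of any directed path from i to j (possibly empty when i = j).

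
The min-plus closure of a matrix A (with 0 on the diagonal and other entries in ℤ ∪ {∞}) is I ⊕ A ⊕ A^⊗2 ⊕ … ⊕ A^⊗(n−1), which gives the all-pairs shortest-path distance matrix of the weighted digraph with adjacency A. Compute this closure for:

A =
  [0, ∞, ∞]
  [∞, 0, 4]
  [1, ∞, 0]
Closure =
  [0, ∞, ∞]
  [5, 0, 4]
  [1, ∞, 0]

This is the Floyd-Warshall all-pairs shortest-path computation. For each intermediate vertex k = 0, 1, …, 2, update dist[i][j] ← min(dist[i][j], dist[i][k] + dist[k][j]). The final matrix gives, for each (i, j), the minimum total weight of any directed path from i to j (possibly empty when i = j).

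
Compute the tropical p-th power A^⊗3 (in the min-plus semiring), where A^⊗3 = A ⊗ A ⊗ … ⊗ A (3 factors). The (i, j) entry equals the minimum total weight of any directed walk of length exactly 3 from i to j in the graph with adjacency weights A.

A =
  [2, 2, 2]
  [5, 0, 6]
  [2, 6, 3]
A^⊗3 =
  [6, 2, 6]
  [5, 0, 6]
  [6, 4, 6]

Each entry (A^⊗3)_ij equals the minimum over all length-3 walks i = v_0 → v_1 → … → v_3 = j of Σ_t A[v_t][v_{t+1}]. For example, for (i, j) = (0, 2) we minimise over 9 possible intermediate vertex sequences; the minimum is 6, attained along the walk 0 → 0 → 0 → 2.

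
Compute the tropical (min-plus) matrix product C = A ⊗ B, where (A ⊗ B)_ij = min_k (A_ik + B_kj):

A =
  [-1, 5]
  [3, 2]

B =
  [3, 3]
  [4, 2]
A ⊗ B =
  [2, 2]
  [6, 4]

Apply the min-plus product entry-by-entry:
  C[0][0] = min over k of (A[0][0] + B[0][0] = -1 + 3 = 2, A[0][1] + B[1][0] = 5 + 4 = 9) = 2 (attained at k = 0)
  C[0][1] = min over k of (A[0][0] + B[0][1] = -1 + 3 = 2, A[0][1] + B[1][1] = 5 + 2 = 7) = 2 (attained at k = 0)
  C[1][0] = min over k of (A[1][0] + B[0][0] = 3 + 3 = 6, A[1][1] + B[1][0] = 2 + 4 = 6) = 6 (attained at k = 0)
  C[1][1] = min over k of (A[1][0] + B[0][1] = 3 + 3 = 6, A[1][1] + B[1][1] = 2 + 2 = 4) = 4 (attained at k = 1)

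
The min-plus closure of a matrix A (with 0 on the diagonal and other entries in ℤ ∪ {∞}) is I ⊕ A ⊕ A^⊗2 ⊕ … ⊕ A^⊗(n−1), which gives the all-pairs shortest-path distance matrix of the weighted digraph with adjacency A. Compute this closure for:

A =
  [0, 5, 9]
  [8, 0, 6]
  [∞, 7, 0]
Closure =
  [0, 5, 9]
  [8, 0, 6]
  [15, 7, 0]

This is the Floyd-Warshall all-pairs shortest-path computation. For each intermediate vertex k = 0, 1, …, 2, update dist[i][j] ← min(dist[i][j], dist[i][k] + dist[k][j]). The final matrix gives, for each (i, j), the minimum total weight of any directed path from i to j (possibly empty when i = j).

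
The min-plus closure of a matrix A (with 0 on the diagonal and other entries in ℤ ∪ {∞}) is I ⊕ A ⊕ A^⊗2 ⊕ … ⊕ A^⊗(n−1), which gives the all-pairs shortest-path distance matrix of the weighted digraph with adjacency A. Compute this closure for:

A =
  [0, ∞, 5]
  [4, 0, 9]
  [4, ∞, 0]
Closure =
  [0, ∞, 5]
  [4, 0, 9]
  [4, ∞, 0]

This is the Floyd-Warshall all-pairs shortest-path computation. For each intermediate vertex k = 0, 1, …, 2, update dist[i][j] ← min(dist[i][j], dist[i][k] + dist[k][j]). The final matrix gives, for each (i, j), the minimum total weight of any directed path from i to j (possibly empty when i = j).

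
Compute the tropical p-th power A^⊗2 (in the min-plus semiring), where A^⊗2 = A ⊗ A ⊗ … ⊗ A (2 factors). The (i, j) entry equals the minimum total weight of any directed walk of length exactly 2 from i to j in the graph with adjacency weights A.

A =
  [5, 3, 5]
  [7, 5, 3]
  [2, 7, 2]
A^⊗2 =
  [7, 8, 6]
  [5, 10, 5]
  [4, 5, 4]

Each entry (A^⊗2)_ij equals the minimum over all length-2 walks i = v_0 → v_1 → … → v_2 = j of Σ_t A[v_t][v_{t+1}]. For example, for (i, j) = (0, 2) we minimise over 3 possible intermediate vertex sequences; the minimum is 6, attained along the walk 0 → 1 → 2.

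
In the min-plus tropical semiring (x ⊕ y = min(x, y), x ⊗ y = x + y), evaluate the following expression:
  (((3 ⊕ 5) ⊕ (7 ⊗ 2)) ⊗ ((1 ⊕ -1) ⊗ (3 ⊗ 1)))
(((3 ⊕ 5) ⊕ (7 ⊗ 2)) ⊗ ((1 ⊕ -1) ⊗ (3 ⊗ 1))) = 6

Expand innermost to outermost. Recall ⊕ takes the minimum of its arguments and ⊗ takes their sum. Working out the expression (((3 ⊕ 5) ⊕ (7 ⊗ 2)) ⊗ ((1 ⊕ -1) ⊗ (3 ⊗ 1))) gives 6.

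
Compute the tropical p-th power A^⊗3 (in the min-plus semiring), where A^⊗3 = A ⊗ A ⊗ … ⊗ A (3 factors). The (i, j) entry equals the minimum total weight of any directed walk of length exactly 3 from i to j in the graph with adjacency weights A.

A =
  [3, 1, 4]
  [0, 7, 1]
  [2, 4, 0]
A^⊗3 =
  [4, 2, 2]
  [1, 4, 1]
  [2, 3, 0]

Each entry (A^⊗3)_ij equals the minimum over all length-3 walks i = v_0 → v_1 → … → v_3 = j of Σ_t A[v_t][v_{t+1}]. For example, for (i, j) = (0, 2) we minimise over 9 possible intermediate vertex sequences; the minimum is 2, attained along the walk 0 → 1 → 2 → 2.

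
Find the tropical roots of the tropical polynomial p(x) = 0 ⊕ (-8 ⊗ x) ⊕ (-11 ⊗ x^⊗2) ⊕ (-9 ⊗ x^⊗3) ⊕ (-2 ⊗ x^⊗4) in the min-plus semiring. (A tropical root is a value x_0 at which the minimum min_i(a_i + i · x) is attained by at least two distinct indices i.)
Roots: {-7, -2, 3, 8}

Each tropical root is a break point of the lower envelope of the lines y = a_i + i · x (there are 5 lines, with slopes 0, 1, ..., 4). Only the lines that attain the minimum somewhere contribute to roots; other lines are dominated. Here the surviving (envelope) indices are i = 4, i = 3, i = 2, i = 1, i = 0.
Intersections between consecutive envelope lines give the roots: for adjacent envelope indices i < j the intersection is x = (a_i − a_j) / (j − i). Reading off the sorted break points: {-7, -2, 3, 8}.
Verification: at each break x_0, at least two indices attain the minimum of min_i(a_i + i · x_0).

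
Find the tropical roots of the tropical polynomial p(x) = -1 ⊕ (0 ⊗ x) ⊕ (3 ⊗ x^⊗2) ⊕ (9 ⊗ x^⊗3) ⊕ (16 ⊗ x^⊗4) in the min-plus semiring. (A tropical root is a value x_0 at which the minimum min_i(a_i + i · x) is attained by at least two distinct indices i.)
Roots: {-7, -6, -3, -1}

Each tropical root is a break point of the lower envelope of the lines y = a_i + i · x (there are 5 lines, with slopes 0, 1, ..., 4). Only the lines that attain the minimum somewhere contribute to roots; other lines are dominated. Here the surviving (envelope) indices are i = 4, i = 3, i = 2, i = 1, i = 0.
Intersections between consecutive envelope lines give the roots: for adjacent envelope indices i < j the intersection is x = (a_i − a_j) / (j − i). Reading off the sorted break points: {-7, -6, -3, -1}.
Verification: at each break x_0, at least two indices attain the minimum of min_i(a_i + i · x_0).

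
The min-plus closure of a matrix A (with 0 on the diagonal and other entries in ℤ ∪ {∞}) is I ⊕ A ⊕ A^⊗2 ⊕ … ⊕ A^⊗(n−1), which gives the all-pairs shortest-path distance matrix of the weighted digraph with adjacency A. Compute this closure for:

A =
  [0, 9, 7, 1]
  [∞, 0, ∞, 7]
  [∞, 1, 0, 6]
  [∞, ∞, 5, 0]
Closure =
  [0, 7, 6, 1]
  [∞, 0, 12, 7]
  [∞, 1, 0, 6]
  [∞, 6, 5, 0]

This is the Floyd-Warshall all-pairs shortest-path computation. For each intermediate vertex k = 0, 1, …, 3, update dist[i][j] ← min(dist[i][j], dist[i][k] + dist[k][j]). The final matrix gives, for each (i, j), the minimum total weight of any directed path from i to j (possibly empty when i = j).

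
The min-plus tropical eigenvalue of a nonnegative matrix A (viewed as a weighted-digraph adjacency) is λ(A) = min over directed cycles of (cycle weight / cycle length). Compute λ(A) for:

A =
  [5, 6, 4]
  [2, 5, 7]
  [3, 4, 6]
λ(A) = 10/3

Enumerate directed cycles and compute their means (weight / length). Sample:
  cycle 0 → 0: weight = 5, length = 1, mean = 5/1 ≈ 5.000
  cycle 1 → 1: weight = 5, length = 1, mean = 5/1 ≈ 5.000
  cycle 2 → 2: weight = 6, length = 1, mean = 6/1 ≈ 6.000
  cycle 0 → 1 → 0: weight = 8, length = 2, mean = 8/2 ≈ 4.000
  cycle 0 → 2 → 0: weight = 7, length = 2, mean = 7/2 ≈ 3.500
  cycle 1 → 0 → 1: weight = 8, length = 2, mean = 8/2 ≈ 4.000
Minimum mean = 3.333, attained e.g. along the cycle 0 → 2 → 1 → 0 with weight 10 and length 3. So λ(A) = 10/3 = 10/3.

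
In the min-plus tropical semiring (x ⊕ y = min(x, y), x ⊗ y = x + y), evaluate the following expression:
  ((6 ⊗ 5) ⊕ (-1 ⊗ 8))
((6 ⊗ 5) ⊕ (-1 ⊗ 8)) = 7

Expand innermost to outermost. Recall ⊕ takes the minimum of its arguments and ⊗ takes their sum. Working out the expression ((6 ⊗ 5) ⊕ (-1 ⊗ 8)) gives 7.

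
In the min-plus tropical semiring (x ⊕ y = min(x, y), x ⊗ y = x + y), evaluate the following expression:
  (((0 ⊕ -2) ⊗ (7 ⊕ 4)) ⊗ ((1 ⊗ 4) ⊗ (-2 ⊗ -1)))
(((0 ⊕ -2) ⊗ (7 ⊕ 4)) ⊗ ((1 ⊗ 4) ⊗ (-2 ⊗ -1))) = 4

Expand innermost to outermost. Recall ⊕ takes the minimum of its arguments and ⊗ takes their sum. Working out the expression (((0 ⊕ -2) ⊗ (7 ⊕ 4)) ⊗ ((1 ⊗ 4) ⊗ (-2 ⊗ -1))) gives 4.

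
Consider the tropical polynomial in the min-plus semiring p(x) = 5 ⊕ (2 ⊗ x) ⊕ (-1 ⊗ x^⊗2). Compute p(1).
p(1) = 1

A tropical monomial a ⊗ x^⊗i evaluates to a + i · x. Evaluating each term at x = 1:
  Term 0 contributes 5 + 0 · 1 = 5
  Term 1 contributes 2 + 1 · 1 = 3
  Term 2 contributes -1 + 2 · 1 = 1
p(1) = ⊕ of these = min[5, 3, 1] = 1.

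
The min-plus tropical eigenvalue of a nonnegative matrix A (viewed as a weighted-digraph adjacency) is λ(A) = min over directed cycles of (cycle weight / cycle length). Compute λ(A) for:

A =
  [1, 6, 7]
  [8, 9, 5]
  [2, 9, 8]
λ(A) = 1

Enumerate directed cycles and compute their means (weight / length). Sample:
  cycle 0 → 0: weight = 1, length = 1, mean = 1/1 ≈ 1.000
  cycle 1 → 1: weight = 9, length = 1, mean = 9/1 ≈ 9.000
  cycle 2 → 2: weight = 8, length = 1, mean = 8/1 ≈ 8.000
  cycle 0 → 1 → 0: weight = 14, length = 2, mean = 14/2 ≈ 7.000
  cycle 0 → 2 → 0: weight = 9, length = 2, mean = 9/2 ≈ 4.500
  cycle 1 → 0 → 1: weight = 14, length = 2, mean = 14/2 ≈ 7.000
Minimum mean = 1.000, attained e.g. along the cycle 0 → 0 with weight 1 and length 1. So λ(A) = 1/1 = 1.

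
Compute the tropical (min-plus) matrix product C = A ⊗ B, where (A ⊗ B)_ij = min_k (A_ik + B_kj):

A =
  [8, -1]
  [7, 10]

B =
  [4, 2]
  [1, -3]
A ⊗ B =
  [0, -4]
  [11, 7]

Apply the min-plus product entry-by-entry:
  C[0][0] = min over k of (A[0][0] + B[0][0] = 8 + 4 = 12, A[0][1] + B[1][0] = -1 + 1 = 0) = 0 (attained at k = 1)
  C[0][1] = min over k of (A[0][0] + B[0][1] = 8 + 2 = 10, A[0][1] + B[1][1] = -1 + -3 = -4) = -4 (attained at k = 1)
  C[1][0] = min over k of (A[1][0] + B[0][0] = 7 + 4 = 11, A[1][1] + B[1][0] = 10 + 1 = 11) = 11 (attained at k = 0)
  C[1][1] = min over k of (A[1][0] + B[0][1] = 7 + 2 = 9, A[1][1] + B[1][1] = 10 + -3 = 7) = 7 (attained at k = 1)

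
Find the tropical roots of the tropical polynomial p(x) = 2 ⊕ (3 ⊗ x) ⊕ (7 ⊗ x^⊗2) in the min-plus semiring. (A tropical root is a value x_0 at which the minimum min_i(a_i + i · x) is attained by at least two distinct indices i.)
Roots: {-4, -1}

Each tropical root is a break point of the lower envelope of the lines y = a_i + i · x (there are 3 lines, with slopes 0, 1, ..., 2). Only the lines that attain the minimum somewhere contribute to roots; other lines are dominated. Here the surviving (envelope) indices are i = 2, i = 1, i = 0.
Intersections between consecutive envelope lines give the roots: for adjacent envelope indices i < j the intersection is x = (a_i − a_j) / (j − i). Reading off the sorted break points: {-4, -1}.
Verification: at each break x_0, at least two indices attain the minimum of min_i(a_i + i · x_0).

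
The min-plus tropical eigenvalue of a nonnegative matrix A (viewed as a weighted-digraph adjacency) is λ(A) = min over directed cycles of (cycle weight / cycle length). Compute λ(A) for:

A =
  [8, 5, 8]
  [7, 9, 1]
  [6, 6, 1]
λ(A) = 1

Enumerate directed cycles and compute their means (weight / length). Sample:
  cycle 0 → 0: weight = 8, length = 1, mean = 8/1 ≈ 8.000
  cycle 1 → 1: weight = 9, length = 1, mean = 9/1 ≈ 9.000
  cycle 2 → 2: weight = 1, length = 1, mean = 1/1 ≈ 1.000
  cycle 0 → 1 → 0: weight = 12, length = 2, mean = 12/2 ≈ 6.000
  cycle 0 → 2 → 0: weight = 14, length = 2, mean = 14/2 ≈ 7.000
  cycle 1 → 0 → 1: weight = 12, length = 2, mean = 12/2 ≈ 6.000
Minimum mean = 1.000, attained e.g. along the cycle 2 → 2 with weight 1 and length 1. So λ(A) = 1/1 = 1.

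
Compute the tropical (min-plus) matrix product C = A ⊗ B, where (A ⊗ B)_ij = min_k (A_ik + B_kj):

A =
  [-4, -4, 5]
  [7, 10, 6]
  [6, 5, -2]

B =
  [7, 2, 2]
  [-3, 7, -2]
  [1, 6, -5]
A ⊗ B =
  [-7, -2, -6]
  [7, 9, 1]
  [-1, 4, -7]

Apply the min-plus product entry-by-entry:
  C[0][0] = min over k of (A[0][0] + B[0][0] = -4 + 7 = 3, A[0][1] + B[1][0] = -4 + -3 = -7, A[0][2] + B[2][0] = 5 + 1 = 6) = -7 (attained at k = 1)
  C[0][1] = min over k of (A[0][0] + B[0][1] = -4 + 2 = -2, A[0][1] + B[1][1] = -4 + 7 = 3, A[0][2] + B[2][1] = 5 + 6 = 11) = -2 (attained at k = 0)
  C[0][2] = min over k of (A[0][0] + B[0][2] = -4 + 2 = -2, A[0][1] + B[1][2] = -4 + -2 = -6, A[0][2] + B[2][2] = 5 + -5 = 0) = -6 (attained at k = 1)
  C[1][0] = min over k of (A[1][0] + B[0][0] = 7 + 7 = 14, A[1][1] + B[1][0] = 10 + -3 = 7, A[1][2] + B[2][0] = 6 + 1 = 7) = 7 (attained at k = 1)
  C[1][1] = min over k of (A[1][0] + B[0][1] = 7 + 2 = 9, A[1][1] + B[1][1] = 10 + 7 = 17, A[1][2] + B[2][1] = 6 + 6 = 12) = 9 (attained at k = 0)
  C[1][2] = min over k of (A[1][0] + B[0][2] = 7 + 2 = 9, A[1][1] + B[1][2] = 10 + -2 = 8, A[1][2] + B[2][2] = 6 + -5 = 1) = 1 (attained at k = 2)
  C[2][0] = min over k of (A[2][0] + B[0][0] = 6 + 7 = 13, A[2][1] + B[1][0] = 5 + -3 = 2, A[2][2] + B[2][0] = -2 + 1 = -1) = -1 (attained at k = 2)
  C[2][1] = min over k of (A[2][0] + B[0][1] = 6 + 2 = 8, A[2][1] + B[1][1] = 5 + 7 = 12, A[2][2] + B[2][1] = -2 + 6 = 4) = 4 (attained at k = 2)
  C[2][2] = min over k of (A[2][0] + B[0][2] = 6 + 2 = 8, A[2][1] + B[1][2] = 5 + -2 = 3, A[2][2] + B[2][2] = -2 + -5 = -7) = -7 (attained at k = 2)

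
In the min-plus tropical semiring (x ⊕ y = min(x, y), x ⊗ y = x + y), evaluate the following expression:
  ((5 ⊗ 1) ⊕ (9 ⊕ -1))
((5 ⊗ 1) ⊕ (9 ⊕ -1)) = -1

Expand innermost to outermost. Recall ⊕ takes the minimum of its arguments and ⊗ takes their sum. Working out the expression ((5 ⊗ 1) ⊕ (9 ⊕ -1)) gives -1.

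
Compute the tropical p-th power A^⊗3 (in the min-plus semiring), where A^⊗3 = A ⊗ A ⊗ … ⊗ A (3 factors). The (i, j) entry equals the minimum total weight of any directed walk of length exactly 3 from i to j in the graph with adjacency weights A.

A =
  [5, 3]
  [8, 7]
A^⊗3 =
  [15, 13]
  [18, 16]

Each entry (A^⊗3)_ij equals the minimum over all length-3 walks i = v_0 → v_1 → … → v_3 = j of Σ_t A[v_t][v_{t+1}]. For example, for (i, j) = (0, 1) we minimise over 4 possible intermediate vertex sequences; the minimum is 13, attained along the walk 0 → 0 → 0 → 1.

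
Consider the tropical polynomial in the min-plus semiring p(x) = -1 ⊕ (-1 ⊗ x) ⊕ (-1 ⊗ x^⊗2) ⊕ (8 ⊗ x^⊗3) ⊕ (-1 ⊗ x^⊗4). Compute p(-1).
p(-1) = -5

A tropical monomial a ⊗ x^⊗i evaluates to a + i · x. Evaluating each term at x = -1:
  Term 0 contributes -1 + 0 · -1 = -1
  Term 1 contributes -1 + 1 · -1 = -2
  Term 2 contributes -1 + 2 · -1 = -3
  Term 3 contributes 8 + 3 · -1 = 5
  Term 4 contributes -1 + 4 · -1 = -5
p(-1) = ⊕ of these = min[-1, -2, -3, 5, -5] = -5.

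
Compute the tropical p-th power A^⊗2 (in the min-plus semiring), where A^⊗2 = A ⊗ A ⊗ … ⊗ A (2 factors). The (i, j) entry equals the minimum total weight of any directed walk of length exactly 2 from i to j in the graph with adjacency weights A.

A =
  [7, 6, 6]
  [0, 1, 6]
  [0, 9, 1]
A^⊗2 =
  [6, 7, 7]
  [1, 2, 6]
  [1, 6, 2]

Each entry (A^⊗2)_ij equals the minimum over all length-2 walks i = v_0 → v_1 → … → v_2 = j of Σ_t A[v_t][v_{t+1}]. For example, for (i, j) = (0, 2) we minimise over 3 possible intermediate vertex sequences; the minimum is 7, attained along the walk 0 → 2 → 2.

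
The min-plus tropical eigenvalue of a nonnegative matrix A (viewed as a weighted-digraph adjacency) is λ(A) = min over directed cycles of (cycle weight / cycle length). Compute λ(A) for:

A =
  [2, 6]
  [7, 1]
λ(A) = 1

Enumerate directed cycles and compute their means (weight / length). Sample:
  cycle 0 → 0: weight = 2, length = 1, mean = 2/1 ≈ 2.000
  cycle 1 → 1: weight = 1, length = 1, mean = 1/1 ≈ 1.000
  cycle 0 → 1 → 0: weight = 13, length = 2, mean = 13/2 ≈ 6.500
  cycle 1 → 0 → 1: weight = 13, length = 2, mean = 13/2 ≈ 6.500
Minimum mean = 1.000, attained e.g. along the cycle 1 → 1 with weight 1 and length 1. So λ(A) = 1/1 = 1.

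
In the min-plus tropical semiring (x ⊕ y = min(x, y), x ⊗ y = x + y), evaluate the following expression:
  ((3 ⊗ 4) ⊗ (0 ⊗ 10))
((3 ⊗ 4) ⊗ (0 ⊗ 10)) = 17

Expand innermost to outermost. Recall ⊕ takes the minimum of its arguments and ⊗ takes their sum. Working out the expression ((3 ⊗ 4) ⊗ (0 ⊗ 10)) gives 17.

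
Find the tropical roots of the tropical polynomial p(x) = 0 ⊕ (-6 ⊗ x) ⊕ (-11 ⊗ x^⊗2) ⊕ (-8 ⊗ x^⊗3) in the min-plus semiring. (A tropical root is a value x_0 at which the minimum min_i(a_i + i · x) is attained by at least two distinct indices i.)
Roots: {-3, 5, 6}

Each tropical root is a break point of the lower envelope of the lines y = a_i + i · x (there are 4 lines, with slopes 0, 1, ..., 3). Only the lines that attain the minimum somewhere contribute to roots; other lines are dominated. Here the surviving (envelope) indices are i = 3, i = 2, i = 1, i = 0.
Intersections between consecutive envelope lines give the roots: for adjacent envelope indices i < j the intersection is x = (a_i − a_j) / (j − i). Reading off the sorted break points: {-3, 5, 6}.
Verification: at each break x_0, at least two indices attain the minimum of min_i(a_i + i · x_0).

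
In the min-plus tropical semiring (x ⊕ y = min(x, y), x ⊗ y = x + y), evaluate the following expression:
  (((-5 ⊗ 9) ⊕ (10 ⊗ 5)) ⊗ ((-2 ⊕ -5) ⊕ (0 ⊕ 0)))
(((-5 ⊗ 9) ⊕ (10 ⊗ 5)) ⊗ ((-2 ⊕ -5) ⊕ (0 ⊕ 0))) = -1

Expand innermost to outermost. Recall ⊕ takes the minimum of its arguments and ⊗ takes their sum. Working out the expression (((-5 ⊗ 9) ⊕ (10 ⊗ 5)) ⊗ ((-2 ⊕ -5) ⊕ (0 ⊕ 0))) gives -1.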